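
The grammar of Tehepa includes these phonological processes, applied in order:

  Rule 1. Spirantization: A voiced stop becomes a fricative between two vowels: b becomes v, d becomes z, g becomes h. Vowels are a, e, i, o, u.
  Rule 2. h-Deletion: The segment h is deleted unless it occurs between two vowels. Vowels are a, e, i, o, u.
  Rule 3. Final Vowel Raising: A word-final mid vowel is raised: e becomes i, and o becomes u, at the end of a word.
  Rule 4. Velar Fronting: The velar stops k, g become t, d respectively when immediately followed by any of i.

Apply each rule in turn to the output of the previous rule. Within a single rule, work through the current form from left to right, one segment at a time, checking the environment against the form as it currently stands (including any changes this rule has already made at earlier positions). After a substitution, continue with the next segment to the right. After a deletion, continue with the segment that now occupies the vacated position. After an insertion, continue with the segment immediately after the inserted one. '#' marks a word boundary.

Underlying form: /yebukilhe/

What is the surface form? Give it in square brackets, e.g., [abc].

[yevutili]

Rule 1 Spirantization: [yebukilhe] → [yevukilhe]
Rule 2 h-Deletion: [yevukilhe] → [yevukile]
Rule 3 Final Vowel Raising: [yevukile] → [yevukili]
Rule 4 Velar Fronting: [yevukili] → [yevutili]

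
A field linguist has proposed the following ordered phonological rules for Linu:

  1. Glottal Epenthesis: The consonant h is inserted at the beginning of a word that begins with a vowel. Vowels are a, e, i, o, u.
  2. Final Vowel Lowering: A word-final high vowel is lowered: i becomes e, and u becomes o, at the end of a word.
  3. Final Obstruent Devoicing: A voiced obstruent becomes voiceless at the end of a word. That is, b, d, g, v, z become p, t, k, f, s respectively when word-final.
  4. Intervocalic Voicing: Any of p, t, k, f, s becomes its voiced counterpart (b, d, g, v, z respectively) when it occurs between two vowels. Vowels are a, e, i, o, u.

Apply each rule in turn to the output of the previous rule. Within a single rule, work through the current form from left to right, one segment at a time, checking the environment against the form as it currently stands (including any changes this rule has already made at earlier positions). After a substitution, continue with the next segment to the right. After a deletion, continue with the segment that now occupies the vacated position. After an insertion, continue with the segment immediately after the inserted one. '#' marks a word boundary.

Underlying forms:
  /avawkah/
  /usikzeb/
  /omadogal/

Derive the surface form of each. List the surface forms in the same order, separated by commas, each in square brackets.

[havawkah], [huzikzep], [homadogal]

/avawkah/:
  1 Glottal Epenthesis: [avawkah] → [havawkah]
  2 Final Vowel Lowering: no change — [havawkah]
  3 Final Obstruent Devoicing: no change — [havawkah]
  4 Intervocalic Voicing: no change — [havawkah]
/usikzeb/:
  1 Glottal Epenthesis: [usikzeb] → [husikzeb]
  2 Final Vowel Lowering: no change — [husikzeb]
  3 Final Obstruent Devoicing: [husikzeb] → [husikzep]
  4 Intervocalic Voicing: [husikzep] → [huzikzep]
/omadogal/:
  1 Glottal Epenthesis: [omadogal] → [homadogal]
  2 Final Vowel Lowering: no change — [homadogal]
  3 Final Obstruent Devoicing: no change — [homadogal]
  4 Intervocalic Voicing: no change — [homadogal]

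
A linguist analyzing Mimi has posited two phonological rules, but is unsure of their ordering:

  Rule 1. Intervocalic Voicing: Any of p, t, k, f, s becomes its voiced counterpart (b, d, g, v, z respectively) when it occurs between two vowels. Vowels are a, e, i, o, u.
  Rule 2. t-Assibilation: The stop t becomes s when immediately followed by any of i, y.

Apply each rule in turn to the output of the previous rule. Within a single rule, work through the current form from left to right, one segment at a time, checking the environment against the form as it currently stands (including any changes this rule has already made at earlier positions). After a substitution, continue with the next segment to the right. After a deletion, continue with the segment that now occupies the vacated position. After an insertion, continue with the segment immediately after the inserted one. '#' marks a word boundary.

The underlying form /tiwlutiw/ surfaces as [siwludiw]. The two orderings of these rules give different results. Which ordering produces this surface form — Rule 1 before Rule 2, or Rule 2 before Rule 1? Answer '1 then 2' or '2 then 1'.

1 then 2

Order 1 then 2:
  1 Intervocalic Voicing: [tiwlutiw] → [tiwludiw]
  2 t-Assibilation: [tiwludiw] → [siwludiw]
  result: [siwludiw]
Order 2 then 1:
  2 t-Assibilation: [tiwlutiw] → [siwlusiw]
  1 Intervocalic Voicing: [siwlusiw] → [siwluziw]
  result: [siwluziw]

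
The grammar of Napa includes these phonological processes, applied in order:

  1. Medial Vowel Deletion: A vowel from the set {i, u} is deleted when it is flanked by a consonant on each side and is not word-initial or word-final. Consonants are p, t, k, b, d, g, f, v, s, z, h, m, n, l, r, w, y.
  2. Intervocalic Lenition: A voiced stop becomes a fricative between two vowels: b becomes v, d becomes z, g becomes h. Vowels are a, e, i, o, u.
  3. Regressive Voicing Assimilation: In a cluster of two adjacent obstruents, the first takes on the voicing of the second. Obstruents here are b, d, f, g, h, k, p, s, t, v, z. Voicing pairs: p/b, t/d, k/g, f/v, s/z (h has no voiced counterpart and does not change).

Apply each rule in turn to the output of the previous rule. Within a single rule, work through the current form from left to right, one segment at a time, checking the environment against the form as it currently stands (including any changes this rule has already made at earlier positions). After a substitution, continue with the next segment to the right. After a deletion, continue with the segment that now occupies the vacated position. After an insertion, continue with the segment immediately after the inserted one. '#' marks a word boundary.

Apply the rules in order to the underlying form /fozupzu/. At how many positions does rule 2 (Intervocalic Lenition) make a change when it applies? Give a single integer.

0

1 Medial Vowel Deletion: [fozupzu] → [fozpzu]
2 Intervocalic Lenition: no change — [fozpzu]
3 Regressive Voicing Assimilation: [fozpzu] → [fosbzu]
Rule 2 changed 0 position(s).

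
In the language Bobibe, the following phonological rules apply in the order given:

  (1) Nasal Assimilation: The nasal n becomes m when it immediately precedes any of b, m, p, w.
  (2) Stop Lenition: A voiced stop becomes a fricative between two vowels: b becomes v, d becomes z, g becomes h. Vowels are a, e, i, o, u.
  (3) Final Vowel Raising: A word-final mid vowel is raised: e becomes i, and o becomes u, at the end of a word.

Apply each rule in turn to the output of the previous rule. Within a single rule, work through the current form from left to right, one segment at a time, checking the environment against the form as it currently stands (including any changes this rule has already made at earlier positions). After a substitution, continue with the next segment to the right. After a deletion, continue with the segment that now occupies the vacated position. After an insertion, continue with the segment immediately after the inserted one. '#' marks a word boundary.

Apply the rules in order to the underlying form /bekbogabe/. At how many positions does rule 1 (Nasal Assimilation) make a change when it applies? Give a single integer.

0

(1) Nasal Assimilation: no change — [bekbogabe]
(2) Stop Lenition: [bekbogabe] → [bekbohave]
(3) Final Vowel Raising: [bekbohave] → [bekbohavi]
Rule 1 changed 0 position(s).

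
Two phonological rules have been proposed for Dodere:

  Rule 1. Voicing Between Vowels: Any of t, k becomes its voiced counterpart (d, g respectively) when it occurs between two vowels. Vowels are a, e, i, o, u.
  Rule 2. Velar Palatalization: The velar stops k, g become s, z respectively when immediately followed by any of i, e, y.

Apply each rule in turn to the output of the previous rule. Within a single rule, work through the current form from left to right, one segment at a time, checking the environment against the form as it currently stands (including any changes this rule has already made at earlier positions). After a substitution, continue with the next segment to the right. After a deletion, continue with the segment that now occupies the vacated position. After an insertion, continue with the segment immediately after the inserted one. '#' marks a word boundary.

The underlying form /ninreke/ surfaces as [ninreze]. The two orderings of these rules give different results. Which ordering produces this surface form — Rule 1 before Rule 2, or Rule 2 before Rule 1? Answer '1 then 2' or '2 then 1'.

Order 1 then 2:
  1 Voicing Between Vowels: [ninreke] → [ninrege]
  2 Velar Palatalization: [ninrege] → [ninreze]
  result: [ninreze]
Order 2 then 1:
  2 Velar Palatalization: [ninreke] → [ninrese]
  1 Voicing Between Vowels: no change — [ninrese]
  result: [ninrese]

1 then 2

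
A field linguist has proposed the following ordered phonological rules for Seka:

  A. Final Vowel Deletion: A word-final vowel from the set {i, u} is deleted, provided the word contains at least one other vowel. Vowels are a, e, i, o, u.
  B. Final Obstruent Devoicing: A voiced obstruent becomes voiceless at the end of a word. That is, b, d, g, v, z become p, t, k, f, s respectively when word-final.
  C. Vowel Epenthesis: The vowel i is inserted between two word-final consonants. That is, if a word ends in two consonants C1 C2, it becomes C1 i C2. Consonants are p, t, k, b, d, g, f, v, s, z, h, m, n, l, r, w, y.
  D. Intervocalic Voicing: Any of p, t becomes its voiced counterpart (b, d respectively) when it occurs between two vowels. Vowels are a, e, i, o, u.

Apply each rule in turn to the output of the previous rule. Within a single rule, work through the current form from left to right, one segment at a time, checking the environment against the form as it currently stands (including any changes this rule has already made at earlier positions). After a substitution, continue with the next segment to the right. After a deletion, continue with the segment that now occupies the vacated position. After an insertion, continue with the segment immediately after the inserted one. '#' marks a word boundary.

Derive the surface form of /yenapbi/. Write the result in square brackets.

A Final Vowel Deletion: [yenapbi] → [yenapb]
B Final Obstruent Devoicing: [yenapb] → [yenapp]
C Vowel Epenthesis: [yenapp] → [yenapip]
D Intervocalic Voicing: [yenapip] → [yenabip]

[yenabip]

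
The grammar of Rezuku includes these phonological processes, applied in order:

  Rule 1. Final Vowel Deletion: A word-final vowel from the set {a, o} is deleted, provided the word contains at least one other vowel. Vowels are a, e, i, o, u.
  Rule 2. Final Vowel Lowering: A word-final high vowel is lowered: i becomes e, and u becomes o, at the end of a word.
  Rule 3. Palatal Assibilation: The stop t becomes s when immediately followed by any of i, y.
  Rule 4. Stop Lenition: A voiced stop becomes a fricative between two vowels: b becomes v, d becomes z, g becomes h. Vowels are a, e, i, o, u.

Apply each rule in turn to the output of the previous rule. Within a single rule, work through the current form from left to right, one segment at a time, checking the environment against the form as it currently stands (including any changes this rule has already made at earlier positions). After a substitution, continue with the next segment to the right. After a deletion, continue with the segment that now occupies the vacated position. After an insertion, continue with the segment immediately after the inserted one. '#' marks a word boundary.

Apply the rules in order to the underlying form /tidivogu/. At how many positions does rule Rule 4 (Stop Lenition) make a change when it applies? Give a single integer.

Rule 1 Final Vowel Deletion: no change — [tidivogu]
Rule 2 Final Vowel Lowering: [tidivogu] → [tidivogo]
Rule 3 Palatal Assibilation: [tidivogo] → [sidivogo]
Rule 4 Stop Lenition: [sidivogo] → [sizivoho]
Rule Rule 4 changed 2 position(s).

2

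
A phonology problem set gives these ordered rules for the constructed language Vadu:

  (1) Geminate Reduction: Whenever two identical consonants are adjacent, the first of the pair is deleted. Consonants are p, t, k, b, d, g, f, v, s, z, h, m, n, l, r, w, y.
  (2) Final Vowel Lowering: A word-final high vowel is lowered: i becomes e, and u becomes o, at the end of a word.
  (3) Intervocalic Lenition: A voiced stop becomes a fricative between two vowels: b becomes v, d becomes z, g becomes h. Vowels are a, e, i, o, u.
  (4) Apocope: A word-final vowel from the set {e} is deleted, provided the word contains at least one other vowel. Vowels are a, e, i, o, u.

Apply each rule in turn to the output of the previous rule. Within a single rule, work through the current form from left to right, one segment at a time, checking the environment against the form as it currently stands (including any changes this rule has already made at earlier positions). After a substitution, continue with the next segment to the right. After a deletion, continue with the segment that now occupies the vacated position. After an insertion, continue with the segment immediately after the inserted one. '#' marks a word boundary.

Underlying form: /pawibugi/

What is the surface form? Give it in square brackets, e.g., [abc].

[pawivuh]

(1) Geminate Reduction: no change — [pawibugi]
(2) Final Vowel Lowering: [pawibugi] → [pawibuge]
(3) Intervocalic Lenition: [pawibuge] → [pawivuhe]
(4) Apocope: [pawivuhe] → [pawivuh]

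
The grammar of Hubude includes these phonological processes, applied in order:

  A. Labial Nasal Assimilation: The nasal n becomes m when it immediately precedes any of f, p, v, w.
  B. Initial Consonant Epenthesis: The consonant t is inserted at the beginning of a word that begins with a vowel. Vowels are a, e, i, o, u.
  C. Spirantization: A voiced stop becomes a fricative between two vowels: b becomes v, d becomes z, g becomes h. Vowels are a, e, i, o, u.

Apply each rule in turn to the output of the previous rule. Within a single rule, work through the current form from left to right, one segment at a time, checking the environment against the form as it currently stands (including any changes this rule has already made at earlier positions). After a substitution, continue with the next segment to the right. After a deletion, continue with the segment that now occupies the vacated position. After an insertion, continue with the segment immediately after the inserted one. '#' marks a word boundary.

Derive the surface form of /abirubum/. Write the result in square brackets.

A Labial Nasal Assimilation: no change — [abirubum]
B Initial Consonant Epenthesis: [abirubum] → [tabirubum]
C Spirantization: [tabirubum] → [taviruvum]

[taviruvum]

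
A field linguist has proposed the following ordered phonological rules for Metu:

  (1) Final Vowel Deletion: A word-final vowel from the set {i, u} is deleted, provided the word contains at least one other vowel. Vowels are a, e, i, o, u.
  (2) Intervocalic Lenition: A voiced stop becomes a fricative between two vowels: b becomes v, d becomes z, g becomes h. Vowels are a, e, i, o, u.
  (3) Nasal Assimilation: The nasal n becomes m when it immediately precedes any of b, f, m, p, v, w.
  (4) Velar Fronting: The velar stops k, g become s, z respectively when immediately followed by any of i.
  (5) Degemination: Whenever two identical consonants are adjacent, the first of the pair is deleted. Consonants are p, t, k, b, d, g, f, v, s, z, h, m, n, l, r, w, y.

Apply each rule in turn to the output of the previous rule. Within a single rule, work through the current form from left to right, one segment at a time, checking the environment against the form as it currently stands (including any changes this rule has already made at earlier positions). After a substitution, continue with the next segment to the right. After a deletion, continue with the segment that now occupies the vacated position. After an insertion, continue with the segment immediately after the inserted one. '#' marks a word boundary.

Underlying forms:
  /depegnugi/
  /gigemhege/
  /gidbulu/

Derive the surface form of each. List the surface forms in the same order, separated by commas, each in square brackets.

[depegnug], [zihemhehe], [zidbul]

/depegnugi/:
  (1) Final Vowel Deletion: [depegnugi] → [depegnug]
  (2) Intervocalic Lenition: no change — [depegnug]
  (3) Nasal Assimilation: no change — [depegnug]
  (4) Velar Fronting: no change — [depegnug]
  (5) Degemination: no change — [depegnug]
/gigemhege/:
  (1) Final Vowel Deletion: no change — [gigemhege]
  (2) Intervocalic Lenition: [gigemhege] → [gihemhehe]
  (3) Nasal Assimilation: no change — [gihemhehe]
  (4) Velar Fronting: [gihemhehe] → [zihemhehe]
  (5) Degemination: no change — [zihemhehe]
/gidbulu/:
  (1) Final Vowel Deletion: [gidbulu] → [gidbul]
  (2) Intervocalic Lenition: no change — [gidbul]
  (3) Nasal Assimilation: no change — [gidbul]
  (4) Velar Fronting: [gidbul] → [zidbul]
  (5) Degemination: no change — [zidbul]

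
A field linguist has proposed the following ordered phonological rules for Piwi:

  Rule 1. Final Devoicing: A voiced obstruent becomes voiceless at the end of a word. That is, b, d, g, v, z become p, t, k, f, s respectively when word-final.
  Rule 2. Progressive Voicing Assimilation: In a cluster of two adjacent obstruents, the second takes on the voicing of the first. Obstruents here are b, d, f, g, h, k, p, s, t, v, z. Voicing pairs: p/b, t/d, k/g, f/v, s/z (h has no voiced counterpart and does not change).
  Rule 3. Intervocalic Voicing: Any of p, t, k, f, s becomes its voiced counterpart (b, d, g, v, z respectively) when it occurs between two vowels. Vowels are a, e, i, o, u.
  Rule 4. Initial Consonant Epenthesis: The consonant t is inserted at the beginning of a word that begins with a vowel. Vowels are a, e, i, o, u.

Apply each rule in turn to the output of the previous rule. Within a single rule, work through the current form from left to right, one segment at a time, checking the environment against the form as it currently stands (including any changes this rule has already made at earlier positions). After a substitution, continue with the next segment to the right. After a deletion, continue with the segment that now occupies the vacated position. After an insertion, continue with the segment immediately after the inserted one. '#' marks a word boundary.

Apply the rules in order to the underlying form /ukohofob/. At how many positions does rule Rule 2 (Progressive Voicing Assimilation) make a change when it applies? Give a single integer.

0

Rule 1 Final Devoicing: [ukohofob] → [ukohofop]
Rule 2 Progressive Voicing Assimilation: no change — [ukohofop]
Rule 3 Intervocalic Voicing: [ukohofop] → [ugohovop]
Rule 4 Initial Consonant Epenthesis: [ugohovop] → [tugohovop]
Rule Rule 2 changed 0 position(s).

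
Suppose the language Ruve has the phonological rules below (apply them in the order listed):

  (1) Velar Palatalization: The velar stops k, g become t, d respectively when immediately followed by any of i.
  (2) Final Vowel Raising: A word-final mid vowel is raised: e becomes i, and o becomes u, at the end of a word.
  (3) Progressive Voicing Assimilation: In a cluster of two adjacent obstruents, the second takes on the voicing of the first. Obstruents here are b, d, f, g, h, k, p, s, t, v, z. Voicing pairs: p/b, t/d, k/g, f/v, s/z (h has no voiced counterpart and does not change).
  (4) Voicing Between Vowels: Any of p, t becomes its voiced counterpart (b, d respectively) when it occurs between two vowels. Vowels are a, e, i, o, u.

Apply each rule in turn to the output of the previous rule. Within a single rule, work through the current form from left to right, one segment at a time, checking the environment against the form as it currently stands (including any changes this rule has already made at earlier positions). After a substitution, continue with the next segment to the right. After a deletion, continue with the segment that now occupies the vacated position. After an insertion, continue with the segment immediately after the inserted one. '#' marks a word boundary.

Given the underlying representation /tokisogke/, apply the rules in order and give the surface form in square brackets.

(1) Velar Palatalization: [tokisogke] → [totisogke]
(2) Final Vowel Raising: [totisogke] → [totisogki]
(3) Progressive Voicing Assimilation: [totisogki] → [totisoggi]
(4) Voicing Between Vowels: [totisoggi] → [todisoggi]

[todisoggi]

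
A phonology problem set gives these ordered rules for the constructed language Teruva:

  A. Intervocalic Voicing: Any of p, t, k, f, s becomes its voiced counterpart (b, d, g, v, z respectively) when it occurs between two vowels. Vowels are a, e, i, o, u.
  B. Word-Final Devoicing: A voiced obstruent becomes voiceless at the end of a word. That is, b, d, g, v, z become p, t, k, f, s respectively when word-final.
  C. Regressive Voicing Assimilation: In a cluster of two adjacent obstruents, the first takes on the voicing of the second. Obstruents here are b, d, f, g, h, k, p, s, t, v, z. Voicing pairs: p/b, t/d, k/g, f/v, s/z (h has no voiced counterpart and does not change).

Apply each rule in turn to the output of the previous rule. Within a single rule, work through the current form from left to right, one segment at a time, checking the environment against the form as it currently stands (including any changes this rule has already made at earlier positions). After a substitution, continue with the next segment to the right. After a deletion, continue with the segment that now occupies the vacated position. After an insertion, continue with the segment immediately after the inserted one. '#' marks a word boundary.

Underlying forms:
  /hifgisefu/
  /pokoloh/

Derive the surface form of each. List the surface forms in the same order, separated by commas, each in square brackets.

/hifgisefu/:
  A Intervocalic Voicing: [hifgisefu] → [hifgizevu]
  B Word-Final Devoicing: no change — [hifgizevu]
  C Regressive Voicing Assimilation: [hifgizevu] → [hivgizevu]
/pokoloh/:
  A Intervocalic Voicing: [pokoloh] → [pogoloh]
  B Word-Final Devoicing: no change — [pogoloh]
  C Regressive Voicing Assimilation: no change — [pogoloh]

[hivgizevu], [pogoloh]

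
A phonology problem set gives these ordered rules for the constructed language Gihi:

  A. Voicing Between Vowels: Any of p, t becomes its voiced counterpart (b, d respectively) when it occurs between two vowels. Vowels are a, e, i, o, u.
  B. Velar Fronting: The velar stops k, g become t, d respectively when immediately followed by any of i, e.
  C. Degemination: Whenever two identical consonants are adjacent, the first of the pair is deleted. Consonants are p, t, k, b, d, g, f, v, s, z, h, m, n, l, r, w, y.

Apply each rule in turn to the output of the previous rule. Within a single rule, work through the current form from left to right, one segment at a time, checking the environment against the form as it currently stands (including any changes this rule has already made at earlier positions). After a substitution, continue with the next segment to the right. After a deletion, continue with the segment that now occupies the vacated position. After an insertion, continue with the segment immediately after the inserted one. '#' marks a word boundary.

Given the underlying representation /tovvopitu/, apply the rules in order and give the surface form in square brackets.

[tovobidu]

A Voicing Between Vowels: [tovvopitu] → [tovvobidu]
B Velar Fronting: no change — [tovvobidu]
C Degemination: [tovvobidu] → [tovobidu]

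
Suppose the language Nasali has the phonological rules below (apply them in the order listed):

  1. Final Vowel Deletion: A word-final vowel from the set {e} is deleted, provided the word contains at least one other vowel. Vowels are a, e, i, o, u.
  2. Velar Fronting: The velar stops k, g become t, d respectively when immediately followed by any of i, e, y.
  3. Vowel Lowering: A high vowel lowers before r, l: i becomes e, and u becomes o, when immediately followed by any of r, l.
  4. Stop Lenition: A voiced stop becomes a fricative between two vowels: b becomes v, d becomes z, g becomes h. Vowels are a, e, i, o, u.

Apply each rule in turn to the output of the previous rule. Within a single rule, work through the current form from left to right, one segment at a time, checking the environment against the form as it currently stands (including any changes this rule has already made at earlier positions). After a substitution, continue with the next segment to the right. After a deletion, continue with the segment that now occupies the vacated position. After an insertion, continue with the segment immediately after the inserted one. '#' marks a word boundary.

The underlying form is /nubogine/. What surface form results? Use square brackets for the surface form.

1 Final Vowel Deletion: [nubogine] → [nubogin]
2 Velar Fronting: [nubogin] → [nubodin]
3 Vowel Lowering: no change — [nubodin]
4 Stop Lenition: [nubodin] → [nuvozin]

[nuvozin]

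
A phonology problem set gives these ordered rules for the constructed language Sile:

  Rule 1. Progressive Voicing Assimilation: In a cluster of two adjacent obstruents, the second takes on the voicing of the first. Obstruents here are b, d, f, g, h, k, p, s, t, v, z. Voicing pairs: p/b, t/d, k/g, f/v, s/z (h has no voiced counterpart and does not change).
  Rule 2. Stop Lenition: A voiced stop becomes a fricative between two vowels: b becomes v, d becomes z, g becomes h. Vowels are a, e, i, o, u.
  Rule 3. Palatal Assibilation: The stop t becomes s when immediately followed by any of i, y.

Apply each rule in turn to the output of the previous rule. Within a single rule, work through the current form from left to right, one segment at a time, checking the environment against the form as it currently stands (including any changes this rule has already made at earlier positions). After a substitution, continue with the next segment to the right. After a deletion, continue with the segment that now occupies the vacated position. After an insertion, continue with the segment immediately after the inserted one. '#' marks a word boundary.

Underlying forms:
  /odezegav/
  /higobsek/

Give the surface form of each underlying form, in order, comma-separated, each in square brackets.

/odezegav/:
  Rule 1 Progressive Voicing Assimilation: no change — [odezegav]
  Rule 2 Stop Lenition: [odezegav] → [ozezehav]
  Rule 3 Palatal Assibilation: no change — [ozezehav]
/higobsek/:
  Rule 1 Progressive Voicing Assimilation: [higobsek] → [higobzek]
  Rule 2 Stop Lenition: [higobzek] → [hihobzek]
  Rule 3 Palatal Assibilation: no change — [hihobzek]

[ozezehav], [hihobzek]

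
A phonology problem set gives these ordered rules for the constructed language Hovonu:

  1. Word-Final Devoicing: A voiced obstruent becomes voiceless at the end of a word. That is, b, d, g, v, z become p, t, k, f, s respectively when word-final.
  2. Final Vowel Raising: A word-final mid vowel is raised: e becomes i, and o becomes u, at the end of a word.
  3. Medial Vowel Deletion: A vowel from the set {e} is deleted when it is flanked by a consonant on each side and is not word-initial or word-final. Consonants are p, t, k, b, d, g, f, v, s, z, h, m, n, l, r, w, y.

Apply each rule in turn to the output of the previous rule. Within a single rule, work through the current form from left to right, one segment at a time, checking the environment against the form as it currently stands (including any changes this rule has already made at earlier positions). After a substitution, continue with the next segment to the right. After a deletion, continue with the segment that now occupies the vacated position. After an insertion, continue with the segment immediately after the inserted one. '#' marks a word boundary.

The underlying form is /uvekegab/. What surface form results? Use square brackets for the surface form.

[uvkgap]

1 Word-Final Devoicing: [uvekegab] → [uvekegap]
2 Final Vowel Raising: no change — [uvekegap]
3 Medial Vowel Deletion: [uvekegap] → [uvkgap]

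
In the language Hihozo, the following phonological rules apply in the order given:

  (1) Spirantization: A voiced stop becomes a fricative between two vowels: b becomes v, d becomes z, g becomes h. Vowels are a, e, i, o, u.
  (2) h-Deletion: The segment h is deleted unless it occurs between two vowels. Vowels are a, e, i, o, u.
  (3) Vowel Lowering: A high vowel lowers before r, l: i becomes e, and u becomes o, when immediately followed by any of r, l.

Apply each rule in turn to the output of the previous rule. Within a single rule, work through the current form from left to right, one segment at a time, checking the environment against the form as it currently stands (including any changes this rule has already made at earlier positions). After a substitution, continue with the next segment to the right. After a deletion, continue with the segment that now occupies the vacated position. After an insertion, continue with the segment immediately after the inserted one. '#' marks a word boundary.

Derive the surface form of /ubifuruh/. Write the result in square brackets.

[uviforu]

(1) Spirantization: [ubifuruh] → [uvifuruh]
(2) h-Deletion: [uvifuruh] → [uvifuru]
(3) Vowel Lowering: [uvifuru] → [uviforu]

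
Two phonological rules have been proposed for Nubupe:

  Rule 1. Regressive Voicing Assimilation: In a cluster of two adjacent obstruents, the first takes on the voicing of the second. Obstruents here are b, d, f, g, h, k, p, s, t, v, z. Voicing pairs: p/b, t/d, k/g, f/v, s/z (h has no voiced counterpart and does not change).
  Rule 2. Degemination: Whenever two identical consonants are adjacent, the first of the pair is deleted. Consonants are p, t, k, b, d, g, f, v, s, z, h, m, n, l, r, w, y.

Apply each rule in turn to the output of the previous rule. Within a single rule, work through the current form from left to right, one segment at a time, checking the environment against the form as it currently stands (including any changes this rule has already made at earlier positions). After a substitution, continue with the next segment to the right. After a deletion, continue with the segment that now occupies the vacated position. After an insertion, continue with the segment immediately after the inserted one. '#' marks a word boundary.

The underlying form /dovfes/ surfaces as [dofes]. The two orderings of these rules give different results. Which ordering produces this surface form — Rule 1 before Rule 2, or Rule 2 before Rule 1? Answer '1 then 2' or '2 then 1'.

Order 1 then 2:
  1 Regressive Voicing Assimilation: [dovfes] → [doffes]
  2 Degemination: [doffes] → [dofes]
  result: [dofes]
Order 2 then 1:
  2 Degemination: no change — [dovfes]
  1 Regressive Voicing Assimilation: [dovfes] → [doffes]
  result: [doffes]

1 then 2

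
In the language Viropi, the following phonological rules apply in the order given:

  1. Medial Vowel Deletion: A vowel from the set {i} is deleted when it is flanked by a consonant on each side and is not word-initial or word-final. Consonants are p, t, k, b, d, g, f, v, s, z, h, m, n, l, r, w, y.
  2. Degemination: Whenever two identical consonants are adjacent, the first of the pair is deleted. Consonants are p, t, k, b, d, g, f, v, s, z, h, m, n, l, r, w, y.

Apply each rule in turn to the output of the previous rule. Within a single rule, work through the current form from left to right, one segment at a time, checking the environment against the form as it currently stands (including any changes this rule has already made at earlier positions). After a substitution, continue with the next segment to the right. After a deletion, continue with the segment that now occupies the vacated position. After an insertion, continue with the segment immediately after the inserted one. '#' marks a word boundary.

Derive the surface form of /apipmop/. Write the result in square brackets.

1 Medial Vowel Deletion: [apipmop] → [appmop]
2 Degemination: [appmop] → [apmop]

[apmop]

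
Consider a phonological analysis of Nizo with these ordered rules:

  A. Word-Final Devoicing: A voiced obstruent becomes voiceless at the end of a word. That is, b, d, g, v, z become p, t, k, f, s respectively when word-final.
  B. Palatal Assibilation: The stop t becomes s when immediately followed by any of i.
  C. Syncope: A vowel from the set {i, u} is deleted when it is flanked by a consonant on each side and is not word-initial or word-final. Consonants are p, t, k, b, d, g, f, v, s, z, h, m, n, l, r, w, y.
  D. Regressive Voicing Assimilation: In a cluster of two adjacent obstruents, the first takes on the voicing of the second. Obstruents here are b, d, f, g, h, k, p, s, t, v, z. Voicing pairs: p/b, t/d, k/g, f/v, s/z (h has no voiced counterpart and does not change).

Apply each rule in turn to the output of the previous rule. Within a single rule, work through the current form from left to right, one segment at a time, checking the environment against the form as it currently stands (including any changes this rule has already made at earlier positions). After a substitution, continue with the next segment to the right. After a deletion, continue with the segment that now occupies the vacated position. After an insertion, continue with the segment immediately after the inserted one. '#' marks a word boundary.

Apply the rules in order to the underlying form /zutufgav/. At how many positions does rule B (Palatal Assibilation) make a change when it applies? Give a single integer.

A Word-Final Devoicing: [zutufgav] → [zutufgaf]
B Palatal Assibilation: no change — [zutufgaf]
C Syncope: [zutufgaf] → [ztfgaf]
D Regressive Voicing Assimilation: [ztfgaf] → [stvgaf]
Rule B changed 0 position(s).

0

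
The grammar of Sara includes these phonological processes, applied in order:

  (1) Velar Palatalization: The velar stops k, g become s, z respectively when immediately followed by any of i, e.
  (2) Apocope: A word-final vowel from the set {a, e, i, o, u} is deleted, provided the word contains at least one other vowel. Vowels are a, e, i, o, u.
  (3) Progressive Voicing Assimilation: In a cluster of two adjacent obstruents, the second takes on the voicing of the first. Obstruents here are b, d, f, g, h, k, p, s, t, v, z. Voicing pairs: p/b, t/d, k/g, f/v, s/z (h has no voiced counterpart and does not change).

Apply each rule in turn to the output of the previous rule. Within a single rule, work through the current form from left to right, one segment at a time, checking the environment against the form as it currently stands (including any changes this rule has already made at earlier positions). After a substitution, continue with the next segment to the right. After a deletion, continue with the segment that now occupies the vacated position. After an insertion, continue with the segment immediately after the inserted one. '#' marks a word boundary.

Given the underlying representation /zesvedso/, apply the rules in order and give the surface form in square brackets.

(1) Velar Palatalization: no change — [zesvedso]
(2) Apocope: [zesvedso] → [zesveds]
(3) Progressive Voicing Assimilation: [zesveds] → [zesfedz]

[zesfedz]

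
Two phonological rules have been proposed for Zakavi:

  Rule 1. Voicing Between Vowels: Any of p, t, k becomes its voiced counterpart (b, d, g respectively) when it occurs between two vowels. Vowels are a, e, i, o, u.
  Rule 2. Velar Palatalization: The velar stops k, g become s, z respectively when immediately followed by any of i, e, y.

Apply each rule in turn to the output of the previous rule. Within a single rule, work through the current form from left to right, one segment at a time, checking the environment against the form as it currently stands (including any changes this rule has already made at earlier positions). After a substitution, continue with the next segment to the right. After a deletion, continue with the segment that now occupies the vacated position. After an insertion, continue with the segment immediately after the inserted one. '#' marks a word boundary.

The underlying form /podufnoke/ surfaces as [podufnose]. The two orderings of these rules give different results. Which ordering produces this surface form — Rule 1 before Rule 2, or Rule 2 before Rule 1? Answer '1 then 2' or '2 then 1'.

Order 1 then 2:
  1 Voicing Between Vowels: [podufnoke] → [podufnoge]
  2 Velar Palatalization: [podufnoge] → [podufnoze]
  result: [podufnoze]
Order 2 then 1:
  2 Velar Palatalization: [podufnoke] → [podufnose]
  1 Voicing Between Vowels: no change — [podufnose]
  result: [podufnose]

2 then 1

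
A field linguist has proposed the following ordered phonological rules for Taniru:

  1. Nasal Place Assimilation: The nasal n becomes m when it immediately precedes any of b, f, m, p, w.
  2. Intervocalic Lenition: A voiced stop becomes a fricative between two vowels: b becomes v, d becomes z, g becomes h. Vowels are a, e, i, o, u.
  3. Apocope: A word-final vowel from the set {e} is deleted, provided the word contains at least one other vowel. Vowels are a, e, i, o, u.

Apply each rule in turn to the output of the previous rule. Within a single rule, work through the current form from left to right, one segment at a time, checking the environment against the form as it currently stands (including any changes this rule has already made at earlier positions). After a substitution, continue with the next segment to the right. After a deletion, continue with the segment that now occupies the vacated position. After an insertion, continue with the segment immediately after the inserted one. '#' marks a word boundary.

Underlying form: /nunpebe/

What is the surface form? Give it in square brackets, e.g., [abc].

[numpev]

1 Nasal Place Assimilation: [nunpebe] → [numpebe]
2 Intervocalic Lenition: [numpebe] → [numpeve]
3 Apocope: [numpeve] → [numpev]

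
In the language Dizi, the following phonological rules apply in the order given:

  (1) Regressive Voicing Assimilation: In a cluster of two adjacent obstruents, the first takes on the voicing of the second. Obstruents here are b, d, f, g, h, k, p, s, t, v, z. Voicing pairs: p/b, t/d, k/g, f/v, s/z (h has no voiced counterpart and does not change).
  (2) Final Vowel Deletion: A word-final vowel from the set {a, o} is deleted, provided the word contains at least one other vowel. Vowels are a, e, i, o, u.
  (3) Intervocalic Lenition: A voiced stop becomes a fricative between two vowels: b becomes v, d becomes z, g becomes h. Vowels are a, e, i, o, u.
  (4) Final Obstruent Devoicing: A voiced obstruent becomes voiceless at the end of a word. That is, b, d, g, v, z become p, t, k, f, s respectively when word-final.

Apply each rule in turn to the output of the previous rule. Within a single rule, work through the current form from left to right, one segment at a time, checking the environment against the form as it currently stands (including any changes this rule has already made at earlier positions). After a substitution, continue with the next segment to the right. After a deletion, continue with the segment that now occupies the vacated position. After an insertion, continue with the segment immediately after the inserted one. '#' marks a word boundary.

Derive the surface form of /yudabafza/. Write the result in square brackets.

(1) Regressive Voicing Assimilation: [yudabafza] → [yudabavza]
(2) Final Vowel Deletion: [yudabavza] → [yudabavz]
(3) Intervocalic Lenition: [yudabavz] → [yuzavavz]
(4) Final Obstruent Devoicing: [yuzavavz] → [yuzavavs]

[yuzavavs]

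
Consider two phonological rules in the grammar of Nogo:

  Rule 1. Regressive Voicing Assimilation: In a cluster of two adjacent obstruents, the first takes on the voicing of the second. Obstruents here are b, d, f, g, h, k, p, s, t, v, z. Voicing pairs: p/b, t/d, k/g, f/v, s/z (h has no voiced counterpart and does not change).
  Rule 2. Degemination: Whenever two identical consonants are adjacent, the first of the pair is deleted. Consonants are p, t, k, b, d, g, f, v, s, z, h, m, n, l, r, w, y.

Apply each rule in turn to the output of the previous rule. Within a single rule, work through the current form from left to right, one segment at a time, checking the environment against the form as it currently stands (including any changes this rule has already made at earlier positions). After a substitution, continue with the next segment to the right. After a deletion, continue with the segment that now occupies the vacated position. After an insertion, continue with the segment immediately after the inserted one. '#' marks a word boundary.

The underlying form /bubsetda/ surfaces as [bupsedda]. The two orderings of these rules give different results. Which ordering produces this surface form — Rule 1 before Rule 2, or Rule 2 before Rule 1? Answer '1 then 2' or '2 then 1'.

Order 1 then 2:
  1 Regressive Voicing Assimilation: [bubsetda] → [bupsedda]
  2 Degemination: [bupsedda] → [bupseda]
  result: [bupseda]
Order 2 then 1:
  2 Degemination: no change — [bubsetda]
  1 Regressive Voicing Assimilation: [bubsetda] → [bupsedda]
  result: [bupsedda]

2 then 1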